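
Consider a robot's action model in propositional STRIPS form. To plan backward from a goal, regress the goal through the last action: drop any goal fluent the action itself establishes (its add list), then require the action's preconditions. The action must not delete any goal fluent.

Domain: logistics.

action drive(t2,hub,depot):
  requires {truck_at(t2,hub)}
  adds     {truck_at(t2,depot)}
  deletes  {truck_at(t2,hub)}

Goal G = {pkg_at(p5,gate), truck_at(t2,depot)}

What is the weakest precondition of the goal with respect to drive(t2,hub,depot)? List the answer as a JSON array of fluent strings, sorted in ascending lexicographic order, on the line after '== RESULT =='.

Compute (G \ add) ∪ pre:
  G ∩ del = {}  (empty — regression defined)
  G \ add = {pkg_at(p5,gate), truck_at(t2,depot)} \ {truck_at(t2,depot)} = {pkg_at(p5,gate)}
  ∪ pre   = {pkg_at(p5,gate)} ∪ {truck_at(t2,hub)}
          = {pkg_at(p5,gate), truck_at(t2,hub)}

== RESULT ==
["pkg_at(p5,gate)", "truck_at(t2,hub)"]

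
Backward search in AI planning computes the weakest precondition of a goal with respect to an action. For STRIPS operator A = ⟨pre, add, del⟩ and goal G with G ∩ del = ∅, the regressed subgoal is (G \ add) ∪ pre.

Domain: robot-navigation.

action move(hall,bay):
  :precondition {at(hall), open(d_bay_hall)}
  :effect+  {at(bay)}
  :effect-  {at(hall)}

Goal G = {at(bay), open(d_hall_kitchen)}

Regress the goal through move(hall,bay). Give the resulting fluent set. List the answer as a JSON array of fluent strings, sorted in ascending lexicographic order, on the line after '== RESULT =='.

Compute (G \ add) ∪ pre:
  G ∩ del = {}  (empty — regression defined)
  G \ add = {at(bay), open(d_hall_kitchen)} \ {at(bay)} = {open(d_hall_kitchen)}
  ∪ pre   = {open(d_hall_kitchen)} ∪ {at(hall), open(d_bay_hall)}
          = {at(hall), open(d_bay_hall), open(d_hall_kitchen)}

== RESULT ==
["at(hall)", "open(d_bay_hall)", "open(d_hall_kitchen)"]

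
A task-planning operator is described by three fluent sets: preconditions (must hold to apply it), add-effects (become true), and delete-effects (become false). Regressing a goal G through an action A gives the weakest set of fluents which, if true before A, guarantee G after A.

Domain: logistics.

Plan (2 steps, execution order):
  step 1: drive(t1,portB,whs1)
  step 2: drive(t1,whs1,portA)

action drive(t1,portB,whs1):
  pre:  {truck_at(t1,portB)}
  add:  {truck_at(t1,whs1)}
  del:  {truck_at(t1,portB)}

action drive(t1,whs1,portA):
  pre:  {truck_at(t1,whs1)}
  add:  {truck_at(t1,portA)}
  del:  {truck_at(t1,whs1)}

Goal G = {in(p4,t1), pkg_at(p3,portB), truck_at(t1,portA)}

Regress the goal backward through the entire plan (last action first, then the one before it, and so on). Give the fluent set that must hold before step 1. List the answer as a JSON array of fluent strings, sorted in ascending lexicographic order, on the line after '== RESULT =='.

Regress step by step:
  through step 2 (drive(t1,whs1,portA)): drop {truck_at(t1,portA)}, keep {in(p4,t1), pkg_at(p3,portB)}, require {truck_at(t1,whs1)}
    → {in(p4,t1), pkg_at(p3,portB), truck_at(t1,whs1)}
  through step 1 (drive(t1,portB,whs1)): drop {truck_at(t1,whs1)}, keep {in(p4,t1), pkg_at(p3,portB)}, require {truck_at(t1,portB)}
    → {in(p4,t1), pkg_at(p3,portB), truck_at(t1,portB)}

== RESULT ==
["in(p4,t1)", "pkg_at(p3,portB)", "truck_at(t1,portB)"]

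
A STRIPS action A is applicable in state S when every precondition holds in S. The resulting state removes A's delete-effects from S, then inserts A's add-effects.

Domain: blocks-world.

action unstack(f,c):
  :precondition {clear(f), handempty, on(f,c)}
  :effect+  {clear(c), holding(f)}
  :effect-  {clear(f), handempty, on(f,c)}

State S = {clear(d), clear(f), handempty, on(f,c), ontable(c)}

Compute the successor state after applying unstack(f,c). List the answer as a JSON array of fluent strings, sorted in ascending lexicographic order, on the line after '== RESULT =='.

Progress:
  pre ⊆ S: {clear(f), handempty, on(f,c)} ⊆ S  — applicable
  S \ del = {clear(d), ontable(c)}
  ∪ add   = {clear(c), clear(d), holding(f), ontable(c)}

== RESULT ==
["clear(c)", "clear(d)", "holding(f)", "ontable(c)"]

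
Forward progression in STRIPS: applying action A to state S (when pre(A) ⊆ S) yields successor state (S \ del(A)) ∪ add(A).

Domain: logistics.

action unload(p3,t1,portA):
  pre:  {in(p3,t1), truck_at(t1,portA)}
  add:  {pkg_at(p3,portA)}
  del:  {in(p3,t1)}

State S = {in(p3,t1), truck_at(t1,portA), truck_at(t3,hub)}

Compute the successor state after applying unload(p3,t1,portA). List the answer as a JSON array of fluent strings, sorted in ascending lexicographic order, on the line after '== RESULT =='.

Progress:
  pre ⊆ S: {in(p3,t1), truck_at(t1,portA)} ⊆ S  — applicable
  S \ del = {truck_at(t1,portA), truck_at(t3,hub)}
  ∪ add   = {pkg_at(p3,portA), truck_at(t1,portA), truck_at(t3,hub)}

== RESULT ==
["pkg_at(p3,portA)", "truck_at(t1,portA)", "truck_at(t3,hub)"]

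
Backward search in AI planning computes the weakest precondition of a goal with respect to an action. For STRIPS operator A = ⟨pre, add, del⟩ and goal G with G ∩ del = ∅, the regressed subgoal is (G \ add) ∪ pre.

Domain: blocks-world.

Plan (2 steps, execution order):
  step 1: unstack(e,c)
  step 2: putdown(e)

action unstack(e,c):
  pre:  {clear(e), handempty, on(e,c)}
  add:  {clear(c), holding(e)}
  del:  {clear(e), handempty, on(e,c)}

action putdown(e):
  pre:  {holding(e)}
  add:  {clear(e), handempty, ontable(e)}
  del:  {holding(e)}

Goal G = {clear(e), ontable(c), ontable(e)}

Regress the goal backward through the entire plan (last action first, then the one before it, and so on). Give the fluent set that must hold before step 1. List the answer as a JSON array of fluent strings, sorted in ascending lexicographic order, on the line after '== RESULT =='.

Work backward from the goal:
  through step 2 (putdown(e)): drop {clear(e), ontable(e)}, keep {ontable(c)}, require {holding(e)}
    → {holding(e), ontable(c)}
  through step 1 (unstack(e,c)): drop {holding(e)}, keep {ontable(c)}, require {clear(e), handempty, on(e,c)}
    → {clear(e), handempty, on(e,c), ontable(c)}

== RESULT ==
["clear(e)", "handempty", "on(e,c)", "ontable(c)"]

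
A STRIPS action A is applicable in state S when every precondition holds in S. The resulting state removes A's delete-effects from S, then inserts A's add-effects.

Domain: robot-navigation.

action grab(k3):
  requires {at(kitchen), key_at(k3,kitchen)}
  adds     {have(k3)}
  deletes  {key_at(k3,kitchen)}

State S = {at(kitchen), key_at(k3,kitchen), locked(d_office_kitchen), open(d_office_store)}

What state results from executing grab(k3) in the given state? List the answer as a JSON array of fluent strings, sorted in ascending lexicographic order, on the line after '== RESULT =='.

Compute (S \ del) ∪ add:
  pre ⊆ S: {at(kitchen), key_at(k3,kitchen)} ⊆ S  — applicable
  S \ del = {at(kitchen), locked(d_office_kitchen), open(d_office_store)}
  ∪ add   = {at(kitchen), have(k3), locked(d_office_kitchen), open(d_office_store)}

== RESULT ==
["at(kitchen)", "have(k3)", "locked(d_office_kitchen)", "open(d_office_store)"]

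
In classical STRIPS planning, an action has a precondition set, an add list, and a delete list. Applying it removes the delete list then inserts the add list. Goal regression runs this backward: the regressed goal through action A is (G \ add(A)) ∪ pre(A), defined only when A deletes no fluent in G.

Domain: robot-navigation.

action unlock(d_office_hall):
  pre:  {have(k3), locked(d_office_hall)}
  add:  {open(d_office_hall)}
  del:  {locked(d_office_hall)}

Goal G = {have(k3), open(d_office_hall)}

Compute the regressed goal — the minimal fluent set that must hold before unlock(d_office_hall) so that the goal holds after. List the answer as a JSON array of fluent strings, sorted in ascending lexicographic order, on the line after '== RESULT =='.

Compute (G \ add) ∪ pre:
  G ∩ del = {}  (empty — regression defined)
  G \ add = {have(k3), open(d_office_hall)} \ {open(d_office_hall)} = {have(k3)}
  ∪ pre   = {have(k3)} ∪ {have(k3), locked(d_office_hall)}
          = {have(k3), locked(d_office_hall)}

== RESULT ==
["have(k3)", "locked(d_office_hall)"]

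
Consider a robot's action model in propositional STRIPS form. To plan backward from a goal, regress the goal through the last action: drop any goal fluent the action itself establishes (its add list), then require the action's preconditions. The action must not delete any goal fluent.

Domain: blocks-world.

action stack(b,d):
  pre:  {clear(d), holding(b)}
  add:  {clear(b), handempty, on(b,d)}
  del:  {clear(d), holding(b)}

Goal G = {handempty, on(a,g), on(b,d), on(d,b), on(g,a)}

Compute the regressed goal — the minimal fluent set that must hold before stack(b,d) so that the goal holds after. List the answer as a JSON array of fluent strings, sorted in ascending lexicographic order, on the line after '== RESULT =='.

Compute (G \ add) ∪ pre:
  G ∩ del = {}  (empty — regression defined)
  G \ add = {handempty, on(a,g), on(b,d), on(d,b), on(g,a)} \ {clear(b), handempty, on(b,d)} = {on(a,g), on(d,b), on(g,a)}
  ∪ pre   = {on(a,g), on(d,b), on(g,a)} ∪ {clear(d), holding(b)}
          = {clear(d), holding(b), on(a,g), on(d,b), on(g,a)}

== RESULT ==
["clear(d)", "holding(b)", "on(a,g)", "on(d,b)", "on(g,a)"]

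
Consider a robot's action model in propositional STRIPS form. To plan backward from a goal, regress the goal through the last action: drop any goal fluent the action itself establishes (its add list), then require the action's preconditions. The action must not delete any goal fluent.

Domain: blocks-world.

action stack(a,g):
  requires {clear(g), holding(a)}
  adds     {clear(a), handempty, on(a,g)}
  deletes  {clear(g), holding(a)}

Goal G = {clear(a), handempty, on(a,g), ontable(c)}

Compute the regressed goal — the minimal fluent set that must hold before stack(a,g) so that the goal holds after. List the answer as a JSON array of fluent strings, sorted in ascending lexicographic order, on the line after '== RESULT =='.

Regress:
  G ∩ del = {}  (empty — regression defined)
  G \ add = {clear(a), handempty, on(a,g), ontable(c)} \ {clear(a), handempty, on(a,g)} = {ontable(c)}
  ∪ pre   = {ontable(c)} ∪ {clear(g), holding(a)}
          = {clear(g), holding(a), ontable(c)}

== RESULT ==
["clear(g)", "holding(a)", "ontable(c)"]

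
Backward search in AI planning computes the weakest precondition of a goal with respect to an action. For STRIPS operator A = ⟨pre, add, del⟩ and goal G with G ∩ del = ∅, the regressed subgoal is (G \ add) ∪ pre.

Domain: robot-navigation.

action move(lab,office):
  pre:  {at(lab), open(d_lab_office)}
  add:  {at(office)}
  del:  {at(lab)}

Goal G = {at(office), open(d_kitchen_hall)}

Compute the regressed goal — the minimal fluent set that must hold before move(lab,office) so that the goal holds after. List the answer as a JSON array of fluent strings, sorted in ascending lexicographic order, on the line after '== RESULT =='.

Compute (G \ add) ∪ pre:
  G ∩ del = {}  (empty — regression defined)
  G \ add = {at(office), open(d_kitchen_hall)} \ {at(office)} = {open(d_kitchen_hall)}
  ∪ pre   = {open(d_kitchen_hall)} ∪ {at(lab), open(d_lab_office)}
          = {at(lab), open(d_kitchen_hall), open(d_lab_office)}

== RESULT ==
["at(lab)", "open(d_kitchen_hall)", "open(d_lab_office)"]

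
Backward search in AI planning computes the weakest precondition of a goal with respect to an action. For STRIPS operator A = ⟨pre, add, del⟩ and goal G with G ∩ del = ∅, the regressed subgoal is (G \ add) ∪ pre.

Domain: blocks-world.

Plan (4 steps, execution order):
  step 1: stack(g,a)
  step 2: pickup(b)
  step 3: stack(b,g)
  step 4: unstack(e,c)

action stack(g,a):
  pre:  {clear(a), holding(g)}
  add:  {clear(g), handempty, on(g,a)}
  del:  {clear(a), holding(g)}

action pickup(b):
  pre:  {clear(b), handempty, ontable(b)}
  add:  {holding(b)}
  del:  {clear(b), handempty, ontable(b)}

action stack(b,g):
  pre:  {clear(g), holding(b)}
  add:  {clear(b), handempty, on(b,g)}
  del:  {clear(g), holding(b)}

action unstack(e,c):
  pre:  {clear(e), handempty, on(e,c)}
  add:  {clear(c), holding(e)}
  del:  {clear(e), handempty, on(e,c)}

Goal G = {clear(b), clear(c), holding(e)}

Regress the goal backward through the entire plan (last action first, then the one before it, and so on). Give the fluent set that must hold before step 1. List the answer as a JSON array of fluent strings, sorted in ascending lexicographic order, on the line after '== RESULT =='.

Work backward from the goal:
  through step 4 (unstack(e,c)): drop {clear(c), holding(e)}, keep {clear(b)}, require {clear(e), handempty, on(e,c)}
    → {clear(b), clear(e), handempty, on(e,c)}
  through step 3 (stack(b,g)): drop {clear(b), handempty}, keep {clear(e), on(e,c)}, require {clear(g), holding(b)}
    → {clear(e), clear(g), holding(b), on(e,c)}
  through step 2 (pickup(b)): drop {holding(b)}, keep {clear(e), clear(g), on(e,c)}, require {clear(b), handempty, ontable(b)}
    → {clear(b), clear(e), clear(g), handempty, on(e,c), ontable(b)}
  through step 1 (stack(g,a)): drop {clear(g), handempty}, keep {clear(b), clear(e), on(e,c), ontable(b)}, require {clear(a), holding(g)}
    → {clear(a), clear(b), clear(e), holding(g), on(e,c), ontable(b)}

== RESULT ==
["clear(a)", "clear(b)", "clear(e)", "holding(g)", "on(e,c)", "ontable(b)"]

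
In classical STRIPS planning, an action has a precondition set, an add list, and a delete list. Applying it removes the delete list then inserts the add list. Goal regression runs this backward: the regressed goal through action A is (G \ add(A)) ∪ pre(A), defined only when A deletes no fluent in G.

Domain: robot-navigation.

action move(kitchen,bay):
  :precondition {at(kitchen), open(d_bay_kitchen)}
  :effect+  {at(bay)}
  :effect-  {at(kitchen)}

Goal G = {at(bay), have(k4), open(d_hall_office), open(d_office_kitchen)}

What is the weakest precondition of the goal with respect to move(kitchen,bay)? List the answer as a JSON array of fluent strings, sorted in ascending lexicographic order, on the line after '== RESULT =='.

Compute (G \ add) ∪ pre:
  G ∩ del = {}  (empty — regression defined)
  G \ add = {at(bay), have(k4), open(d_hall_office), open(d_office_kitchen)} \ {at(bay)} = {have(k4), open(d_hall_office), open(d_office_kitchen)}
  ∪ pre   = {have(k4), open(d_hall_office), open(d_office_kitchen)} ∪ {at(kitchen), open(d_bay_kitchen)}
          = {at(kitchen), have(k4), open(d_bay_kitchen), open(d_hall_office), open(d_office_kitchen)}

== RESULT ==
["at(kitchen)", "have(k4)", "open(d_bay_kitchen)", "open(d_hall_office)", "open(d_office_kitchen)"]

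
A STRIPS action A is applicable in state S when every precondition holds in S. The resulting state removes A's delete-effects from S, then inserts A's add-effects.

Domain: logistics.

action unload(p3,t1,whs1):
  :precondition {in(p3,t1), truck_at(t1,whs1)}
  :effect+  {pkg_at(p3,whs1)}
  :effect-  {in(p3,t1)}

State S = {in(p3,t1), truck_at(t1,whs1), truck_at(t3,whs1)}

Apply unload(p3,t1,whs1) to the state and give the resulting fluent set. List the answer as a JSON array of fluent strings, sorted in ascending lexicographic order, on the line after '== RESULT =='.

Compute (S \ del) ∪ add:
  pre ⊆ S: {in(p3,t1), truck_at(t1,whs1)} ⊆ S  — applicable
  S \ del = {truck_at(t1,whs1), truck_at(t3,whs1)}
  ∪ add   = {pkg_at(p3,whs1), truck_at(t1,whs1), truck_at(t3,whs1)}

== RESULT ==
["pkg_at(p3,whs1)", "truck_at(t1,whs1)", "truck_at(t3,whs1)"]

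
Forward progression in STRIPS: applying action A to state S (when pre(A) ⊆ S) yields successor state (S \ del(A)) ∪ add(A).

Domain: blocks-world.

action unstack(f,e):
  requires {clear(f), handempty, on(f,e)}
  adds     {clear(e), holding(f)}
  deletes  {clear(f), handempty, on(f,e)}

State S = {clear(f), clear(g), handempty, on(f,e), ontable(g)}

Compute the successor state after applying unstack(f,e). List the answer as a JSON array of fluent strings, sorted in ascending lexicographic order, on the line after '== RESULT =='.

Compute (S \ del) ∪ add:
  pre ⊆ S: {clear(f), handempty, on(f,e)} ⊆ S  — applicable
  S \ del = {clear(g), ontable(g)}
  ∪ add   = {clear(e), clear(g), holding(f), ontable(g)}

== RESULT ==
["clear(e)", "clear(g)", "holding(f)", "ontable(g)"]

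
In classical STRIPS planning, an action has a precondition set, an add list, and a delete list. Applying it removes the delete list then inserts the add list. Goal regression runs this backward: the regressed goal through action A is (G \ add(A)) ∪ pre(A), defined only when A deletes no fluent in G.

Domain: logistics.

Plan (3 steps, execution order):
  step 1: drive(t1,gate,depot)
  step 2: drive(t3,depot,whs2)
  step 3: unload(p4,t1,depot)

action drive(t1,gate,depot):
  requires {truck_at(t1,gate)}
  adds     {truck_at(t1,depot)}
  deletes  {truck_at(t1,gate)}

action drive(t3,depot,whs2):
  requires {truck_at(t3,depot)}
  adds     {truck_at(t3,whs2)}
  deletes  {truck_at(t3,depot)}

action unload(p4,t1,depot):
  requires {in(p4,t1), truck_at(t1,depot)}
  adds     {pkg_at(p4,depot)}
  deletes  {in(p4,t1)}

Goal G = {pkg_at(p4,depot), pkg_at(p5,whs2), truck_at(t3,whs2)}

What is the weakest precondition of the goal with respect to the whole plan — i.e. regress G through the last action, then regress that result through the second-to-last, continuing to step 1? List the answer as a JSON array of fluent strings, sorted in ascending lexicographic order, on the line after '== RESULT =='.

Regress step by step:
  through step 3 (unload(p4,t1,depot)): drop {pkg_at(p4,depot)}, keep {pkg_at(p5,whs2), truck_at(t3,whs2)}, require {in(p4,t1), truck_at(t1,depot)}
    → {in(p4,t1), pkg_at(p5,whs2), truck_at(t1,depot), truck_at(t3,whs2)}
  through step 2 (drive(t3,depot,whs2)): drop {truck_at(t3,whs2)}, keep {in(p4,t1), pkg_at(p5,whs2), truck_at(t1,depot)}, require {truck_at(t3,depot)}
    → {in(p4,t1), pkg_at(p5,whs2), truck_at(t1,depot), truck_at(t3,depot)}
  through step 1 (drive(t1,gate,depot)): drop {truck_at(t1,depot)}, keep {in(p4,t1), pkg_at(p5,whs2), truck_at(t3,depot)}, require {truck_at(t1,gate)}
    → {in(p4,t1), pkg_at(p5,whs2), truck_at(t1,gate), truck_at(t3,depot)}

== RESULT ==
["in(p4,t1)", "pkg_at(p5,whs2)", "truck_at(t1,gate)", "truck_at(t3,depot)"]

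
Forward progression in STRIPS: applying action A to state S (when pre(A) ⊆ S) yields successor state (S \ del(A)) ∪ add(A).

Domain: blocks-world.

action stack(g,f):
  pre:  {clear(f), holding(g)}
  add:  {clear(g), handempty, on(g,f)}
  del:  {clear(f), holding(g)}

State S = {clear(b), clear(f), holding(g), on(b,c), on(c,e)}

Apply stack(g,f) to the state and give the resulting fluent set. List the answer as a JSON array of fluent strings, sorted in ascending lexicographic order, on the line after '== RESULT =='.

Compute (S \ del) ∪ add:
  pre ⊆ S: {clear(f), holding(g)} ⊆ S  — applicable
  S \ del = {clear(b), on(b,c), on(c,e)}
  ∪ add   = {clear(b), clear(g), handempty, on(b,c), on(c,e), on(g,f)}

== RESULT ==
["clear(b)", "clear(g)", "handempty", "on(b,c)", "on(c,e)", "on(g,f)"]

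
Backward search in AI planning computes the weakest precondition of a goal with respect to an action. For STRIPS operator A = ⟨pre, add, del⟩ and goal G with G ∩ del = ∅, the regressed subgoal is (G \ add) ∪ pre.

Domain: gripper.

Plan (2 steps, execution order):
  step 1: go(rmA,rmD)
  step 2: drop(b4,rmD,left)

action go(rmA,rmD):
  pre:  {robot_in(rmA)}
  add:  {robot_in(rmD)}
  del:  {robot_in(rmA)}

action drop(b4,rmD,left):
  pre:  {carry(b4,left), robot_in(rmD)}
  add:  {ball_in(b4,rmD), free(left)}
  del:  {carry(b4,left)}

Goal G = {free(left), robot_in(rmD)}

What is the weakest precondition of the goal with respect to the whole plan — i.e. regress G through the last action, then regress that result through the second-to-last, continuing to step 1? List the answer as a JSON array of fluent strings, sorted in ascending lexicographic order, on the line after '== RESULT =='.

Regress step by step:
  through step 2 (drop(b4,rmD,left)): drop {free(left)}, keep {robot_in(rmD)}, require {carry(b4,left), robot_in(rmD)}
    → {carry(b4,left), robot_in(rmD)}
  through step 1 (go(rmA,rmD)): drop {robot_in(rmD)}, keep {carry(b4,left)}, require {robot_in(rmA)}
    → {carry(b4,left), robot_in(rmA)}

== RESULT ==
["carry(b4,left)", "robot_in(rmA)"]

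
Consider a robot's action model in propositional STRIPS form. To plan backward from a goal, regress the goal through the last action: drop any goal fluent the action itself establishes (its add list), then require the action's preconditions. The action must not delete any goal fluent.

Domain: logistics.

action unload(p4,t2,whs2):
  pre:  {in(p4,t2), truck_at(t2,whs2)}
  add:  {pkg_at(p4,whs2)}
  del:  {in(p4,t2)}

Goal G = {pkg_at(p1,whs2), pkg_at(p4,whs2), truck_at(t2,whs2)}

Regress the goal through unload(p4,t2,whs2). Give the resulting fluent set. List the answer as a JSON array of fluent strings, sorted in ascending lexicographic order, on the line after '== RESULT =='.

Compute (G \ add) ∪ pre:
  G ∩ del = {}  (empty — regression defined)
  G \ add = {pkg_at(p1,whs2), pkg_at(p4,whs2), truck_at(t2,whs2)} \ {pkg_at(p4,whs2)} = {pkg_at(p1,whs2), truck_at(t2,whs2)}
  ∪ pre   = {pkg_at(p1,whs2), truck_at(t2,whs2)} ∪ {in(p4,t2), truck_at(t2,whs2)}
          = {in(p4,t2), pkg_at(p1,whs2), truck_at(t2,whs2)}

== RESULT ==
["in(p4,t2)", "pkg_at(p1,whs2)", "truck_at(t2,whs2)"]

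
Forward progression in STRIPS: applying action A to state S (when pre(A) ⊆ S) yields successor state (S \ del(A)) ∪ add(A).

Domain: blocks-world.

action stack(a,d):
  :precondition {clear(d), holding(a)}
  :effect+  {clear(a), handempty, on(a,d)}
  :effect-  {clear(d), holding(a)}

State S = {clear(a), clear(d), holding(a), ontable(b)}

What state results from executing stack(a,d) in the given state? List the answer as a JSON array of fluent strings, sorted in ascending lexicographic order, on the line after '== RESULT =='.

Progress:
  pre ⊆ S: {clear(d), holding(a)} ⊆ S  — applicable
  S \ del = {clear(a), ontable(b)}
  ∪ add   = {clear(a), handempty, on(a,d), ontable(b)}

== RESULT ==
["clear(a)", "handempty", "on(a,d)", "ontable(b)"]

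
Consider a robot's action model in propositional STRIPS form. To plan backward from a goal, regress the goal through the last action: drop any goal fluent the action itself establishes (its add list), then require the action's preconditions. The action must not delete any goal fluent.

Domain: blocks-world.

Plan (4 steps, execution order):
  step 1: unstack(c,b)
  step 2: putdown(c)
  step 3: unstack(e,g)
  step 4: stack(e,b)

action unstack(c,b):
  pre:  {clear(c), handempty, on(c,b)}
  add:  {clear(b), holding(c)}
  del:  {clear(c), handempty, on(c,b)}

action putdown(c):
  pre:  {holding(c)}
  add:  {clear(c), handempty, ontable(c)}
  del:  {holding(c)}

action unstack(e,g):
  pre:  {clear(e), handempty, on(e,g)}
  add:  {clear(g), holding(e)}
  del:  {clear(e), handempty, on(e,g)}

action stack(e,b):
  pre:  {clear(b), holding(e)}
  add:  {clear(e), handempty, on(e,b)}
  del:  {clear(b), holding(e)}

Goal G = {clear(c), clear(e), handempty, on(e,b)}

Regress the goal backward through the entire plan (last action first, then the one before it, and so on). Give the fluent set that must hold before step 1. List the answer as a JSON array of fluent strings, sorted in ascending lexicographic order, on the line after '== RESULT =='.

Work backward from the goal:
  through step 4 (stack(e,b)): drop {clear(e), handempty, on(e,b)}, keep {clear(c)}, require {clear(b), holding(e)}
    → {clear(b), clear(c), holding(e)}
  through step 3 (unstack(e,g)): drop {holding(e)}, keep {clear(b), clear(c)}, require {clear(e), handempty, on(e,g)}
    → {clear(b), clear(c), clear(e), handempty, on(e,g)}
  through step 2 (putdown(c)): drop {clear(c), handempty}, keep {clear(b), clear(e), on(e,g)}, require {holding(c)}
    → {clear(b), clear(e), holding(c), on(e,g)}
  through step 1 (unstack(c,b)): drop {clear(b), holding(c)}, keep {clear(e), on(e,g)}, require {clear(c), handempty, on(c,b)}
    → {clear(c), clear(e), handempty, on(c,b), on(e,g)}

== RESULT ==
["clear(c)", "clear(e)", "handempty", "on(c,b)", "on(e,g)"]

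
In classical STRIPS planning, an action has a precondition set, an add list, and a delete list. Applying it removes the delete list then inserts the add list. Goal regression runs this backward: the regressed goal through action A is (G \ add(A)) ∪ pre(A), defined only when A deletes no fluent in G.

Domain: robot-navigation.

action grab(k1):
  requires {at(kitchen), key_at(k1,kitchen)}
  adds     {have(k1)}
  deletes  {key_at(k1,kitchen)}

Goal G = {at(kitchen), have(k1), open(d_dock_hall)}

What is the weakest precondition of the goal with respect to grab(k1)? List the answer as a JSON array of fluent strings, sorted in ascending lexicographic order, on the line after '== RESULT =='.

Regress:
  G ∩ del = {}  (empty — regression defined)
  G \ add = {at(kitchen), have(k1), open(d_dock_hall)} \ {have(k1)} = {at(kitchen), open(d_dock_hall)}
  ∪ pre   = {at(kitchen), open(d_dock_hall)} ∪ {at(kitchen), key_at(k1,kitchen)}
          = {at(kitchen), key_at(k1,kitchen), open(d_dock_hall)}

== RESULT ==
["at(kitchen)", "key_at(k1,kitchen)", "open(d_dock_hall)"]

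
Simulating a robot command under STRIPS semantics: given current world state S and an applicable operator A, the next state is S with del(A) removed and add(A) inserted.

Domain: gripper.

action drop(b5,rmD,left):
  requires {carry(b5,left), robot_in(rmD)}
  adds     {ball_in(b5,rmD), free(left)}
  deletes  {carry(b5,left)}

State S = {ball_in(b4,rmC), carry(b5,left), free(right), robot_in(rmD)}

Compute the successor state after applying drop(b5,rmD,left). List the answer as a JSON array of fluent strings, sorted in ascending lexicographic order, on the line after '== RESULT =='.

Compute (S \ del) ∪ add:
  pre ⊆ S: {carry(b5,left), robot_in(rmD)} ⊆ S  — applicable
  S \ del = {ball_in(b4,rmC), free(right), robot_in(rmD)}
  ∪ add   = {ball_in(b4,rmC), ball_in(b5,rmD), free(left), free(right), robot_in(rmD)}

== RESULT ==
["ball_in(b4,rmC)", "ball_in(b5,rmD)", "free(left)", "free(right)", "robot_in(rmD)"]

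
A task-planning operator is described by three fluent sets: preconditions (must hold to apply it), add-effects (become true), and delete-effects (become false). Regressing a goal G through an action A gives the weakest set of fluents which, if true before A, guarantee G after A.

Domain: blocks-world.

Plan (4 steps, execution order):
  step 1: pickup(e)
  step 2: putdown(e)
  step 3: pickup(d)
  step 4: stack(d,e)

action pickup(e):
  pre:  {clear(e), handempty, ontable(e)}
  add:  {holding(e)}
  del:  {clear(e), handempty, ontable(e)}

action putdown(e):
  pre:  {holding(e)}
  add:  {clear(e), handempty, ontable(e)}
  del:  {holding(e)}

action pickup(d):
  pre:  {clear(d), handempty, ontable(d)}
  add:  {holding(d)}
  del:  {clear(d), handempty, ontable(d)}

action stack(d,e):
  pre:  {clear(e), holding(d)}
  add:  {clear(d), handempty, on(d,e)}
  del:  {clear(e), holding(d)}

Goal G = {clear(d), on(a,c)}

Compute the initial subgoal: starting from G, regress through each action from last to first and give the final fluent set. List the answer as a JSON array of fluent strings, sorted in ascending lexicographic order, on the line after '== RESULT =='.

Work backward from the goal:
  through step 4 (stack(d,e)): drop {clear(d)}, keep {on(a,c)}, require {clear(e), holding(d)}
    → {clear(e), holding(d), on(a,c)}
  through step 3 (pickup(d)): drop {holding(d)}, keep {clear(e), on(a,c)}, require {clear(d), handempty, ontable(d)}
    → {clear(d), clear(e), handempty, on(a,c), ontable(d)}
  through step 2 (putdown(e)): drop {clear(e), handempty}, keep {clear(d), on(a,c), ontable(d)}, require {holding(e)}
    → {clear(d), holding(e), on(a,c), ontable(d)}
  through step 1 (pickup(e)): drop {holding(e)}, keep {clear(d), on(a,c), ontable(d)}, require {clear(e), handempty, ontable(e)}
    → {clear(d), clear(e), handempty, on(a,c), ontable(d), ontable(e)}

== RESULT ==
["clear(d)", "clear(e)", "handempty", "on(a,c)", "ontable(d)", "ontable(e)"]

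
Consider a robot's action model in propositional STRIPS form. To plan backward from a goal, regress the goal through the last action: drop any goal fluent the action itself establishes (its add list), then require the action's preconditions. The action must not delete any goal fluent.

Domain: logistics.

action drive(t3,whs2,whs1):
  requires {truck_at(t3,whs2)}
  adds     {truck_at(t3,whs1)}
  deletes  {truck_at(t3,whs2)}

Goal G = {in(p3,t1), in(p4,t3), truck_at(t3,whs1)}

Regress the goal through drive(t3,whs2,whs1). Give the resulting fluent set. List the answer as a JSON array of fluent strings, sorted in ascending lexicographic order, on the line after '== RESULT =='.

Regress:
  G ∩ del = {}  (empty — regression defined)
  G \ add = {in(p3,t1), in(p4,t3), truck_at(t3,whs1)} \ {truck_at(t3,whs1)} = {in(p3,t1), in(p4,t3)}
  ∪ pre   = {in(p3,t1), in(p4,t3)} ∪ {truck_at(t3,whs2)}
          = {in(p3,t1), in(p4,t3), truck_at(t3,whs2)}

== RESULT ==
["in(p3,t1)", "in(p4,t3)", "truck_at(t3,whs2)"]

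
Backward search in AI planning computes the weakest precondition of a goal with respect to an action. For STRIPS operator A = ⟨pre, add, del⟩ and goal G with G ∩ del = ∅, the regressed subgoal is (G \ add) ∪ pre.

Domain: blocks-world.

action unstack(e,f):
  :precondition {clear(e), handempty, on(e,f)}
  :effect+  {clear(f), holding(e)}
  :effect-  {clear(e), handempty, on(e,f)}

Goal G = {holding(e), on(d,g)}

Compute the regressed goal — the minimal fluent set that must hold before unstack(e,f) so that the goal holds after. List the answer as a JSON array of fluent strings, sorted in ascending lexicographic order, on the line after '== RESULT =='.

Regress:
  G ∩ del = {}  (empty — regression defined)
  G \ add = {holding(e), on(d,g)} \ {clear(f), holding(e)} = {on(d,g)}
  ∪ pre   = {on(d,g)} ∪ {clear(e), handempty, on(e,f)}
          = {clear(e), handempty, on(d,g), on(e,f)}

== RESULT ==
["clear(e)", "handempty", "on(d,g)", "on(e,f)"]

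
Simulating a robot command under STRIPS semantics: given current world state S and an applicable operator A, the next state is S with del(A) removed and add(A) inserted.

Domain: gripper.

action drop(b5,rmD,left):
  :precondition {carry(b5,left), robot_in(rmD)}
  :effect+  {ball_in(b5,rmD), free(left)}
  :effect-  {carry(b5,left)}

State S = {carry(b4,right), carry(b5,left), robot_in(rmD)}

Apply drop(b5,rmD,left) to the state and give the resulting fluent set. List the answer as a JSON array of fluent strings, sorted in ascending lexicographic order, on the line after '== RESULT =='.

Compute (S \ del) ∪ add:
  pre ⊆ S: {carry(b5,left), robot_in(rmD)} ⊆ S  — applicable
  S \ del = {carry(b4,right), robot_in(rmD)}
  ∪ add   = {ball_in(b5,rmD), carry(b4,right), free(left), robot_in(rmD)}

== RESULT ==
["ball_in(b5,rmD)", "carry(b4,right)", "free(left)", "robot_in(rmD)"]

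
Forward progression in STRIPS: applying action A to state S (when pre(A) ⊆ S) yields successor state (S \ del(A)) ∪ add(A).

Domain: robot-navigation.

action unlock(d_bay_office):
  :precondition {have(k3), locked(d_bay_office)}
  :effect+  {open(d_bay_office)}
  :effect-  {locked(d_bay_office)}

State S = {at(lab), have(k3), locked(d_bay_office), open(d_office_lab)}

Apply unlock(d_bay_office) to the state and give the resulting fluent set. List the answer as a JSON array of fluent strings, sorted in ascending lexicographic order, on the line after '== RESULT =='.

Progress:
  pre ⊆ S: {have(k3), locked(d_bay_office)} ⊆ S  — applicable
  S \ del = {at(lab), have(k3), open(d_office_lab)}
  ∪ add   = {at(lab), have(k3), open(d_bay_office), open(d_office_lab)}

== RESULT ==
["at(lab)", "have(k3)", "open(d_bay_office)", "open(d_office_lab)"]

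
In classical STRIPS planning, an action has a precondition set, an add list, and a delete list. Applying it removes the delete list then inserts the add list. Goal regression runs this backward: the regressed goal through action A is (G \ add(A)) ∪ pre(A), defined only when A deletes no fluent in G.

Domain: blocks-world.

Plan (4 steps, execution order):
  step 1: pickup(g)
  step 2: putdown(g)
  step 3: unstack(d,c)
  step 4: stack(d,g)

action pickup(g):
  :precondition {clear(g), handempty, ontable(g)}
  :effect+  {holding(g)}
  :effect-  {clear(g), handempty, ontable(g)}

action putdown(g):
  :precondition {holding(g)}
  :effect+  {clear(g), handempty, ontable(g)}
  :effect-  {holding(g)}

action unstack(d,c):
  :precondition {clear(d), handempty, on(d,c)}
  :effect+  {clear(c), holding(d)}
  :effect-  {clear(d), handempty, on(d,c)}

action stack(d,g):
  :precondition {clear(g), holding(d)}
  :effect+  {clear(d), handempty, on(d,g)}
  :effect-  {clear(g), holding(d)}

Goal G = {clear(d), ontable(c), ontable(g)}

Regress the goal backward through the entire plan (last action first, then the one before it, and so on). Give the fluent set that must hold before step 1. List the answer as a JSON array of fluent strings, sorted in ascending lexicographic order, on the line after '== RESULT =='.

Regress step by step:
  through step 4 (stack(d,g)): drop {clear(d)}, keep {ontable(c), ontable(g)}, require {clear(g), holding(d)}
    → {clear(g), holding(d), ontable(c), ontable(g)}
  through step 3 (unstack(d,c)): drop {holding(d)}, keep {clear(g), ontable(c), ontable(g)}, require {clear(d), handempty, on(d,c)}
    → {clear(d), clear(g), handempty, on(d,c), ontable(c), ontable(g)}
  through step 2 (putdown(g)): drop {clear(g), handempty, ontable(g)}, keep {clear(d), on(d,c), ontable(c)}, require {holding(g)}
    → {clear(d), holding(g), on(d,c), ontable(c)}
  through step 1 (pickup(g)): drop {holding(g)}, keep {clear(d), on(d,c), ontable(c)}, require {clear(g), handempty, ontable(g)}
    → {clear(d), clear(g), handempty, on(d,c), ontable(c), ontable(g)}

== RESULT ==
["clear(d)", "clear(g)", "handempty", "on(d,c)", "ontable(c)", "ontable(g)"]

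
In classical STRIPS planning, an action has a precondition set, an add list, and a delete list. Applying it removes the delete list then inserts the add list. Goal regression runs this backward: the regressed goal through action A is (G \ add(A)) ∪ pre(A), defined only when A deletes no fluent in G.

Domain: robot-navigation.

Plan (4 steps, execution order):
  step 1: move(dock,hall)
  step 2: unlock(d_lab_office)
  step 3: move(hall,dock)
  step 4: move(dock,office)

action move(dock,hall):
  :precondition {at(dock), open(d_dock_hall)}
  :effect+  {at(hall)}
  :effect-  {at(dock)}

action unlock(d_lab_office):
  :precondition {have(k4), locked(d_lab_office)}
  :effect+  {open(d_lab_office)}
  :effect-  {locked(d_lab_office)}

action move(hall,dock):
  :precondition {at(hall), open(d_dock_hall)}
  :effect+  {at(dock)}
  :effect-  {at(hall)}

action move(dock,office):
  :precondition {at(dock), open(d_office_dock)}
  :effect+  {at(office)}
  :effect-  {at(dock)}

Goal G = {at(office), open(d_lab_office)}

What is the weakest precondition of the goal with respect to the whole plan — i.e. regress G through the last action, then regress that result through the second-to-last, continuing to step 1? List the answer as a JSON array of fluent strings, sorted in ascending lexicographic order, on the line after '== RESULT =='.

Regress step by step:
  through step 4 (move(dock,office)): drop {at(office)}, keep {open(d_lab_office)}, require {at(dock), open(d_office_dock)}
    → {at(dock), open(d_lab_office), open(d_office_dock)}
  through step 3 (move(hall,dock)): drop {at(dock)}, keep {open(d_lab_office), open(d_office_dock)}, require {at(hall), open(d_dock_hall)}
    → {at(hall), open(d_dock_hall), open(d_lab_office), open(d_office_dock)}
  through step 2 (unlock(d_lab_office)): drop {open(d_lab_office)}, keep {at(hall), open(d_dock_hall), open(d_office_dock)}, require {have(k4), locked(d_lab_office)}
    → {at(hall), have(k4), locked(d_lab_office), open(d_dock_hall), open(d_office_dock)}
  through step 1 (move(dock,hall)): drop {at(hall)}, keep {have(k4), locked(d_lab_office), open(d_dock_hall), open(d_office_dock)}, require {at(dock), open(d_dock_hall)}
    → {at(dock), have(k4), locked(d_lab_office), open(d_dock_hall), open(d_office_dock)}

== RESULT ==
["at(dock)", "have(k4)", "locked(d_lab_office)", "open(d_dock_hall)", "open(d_office_dock)"]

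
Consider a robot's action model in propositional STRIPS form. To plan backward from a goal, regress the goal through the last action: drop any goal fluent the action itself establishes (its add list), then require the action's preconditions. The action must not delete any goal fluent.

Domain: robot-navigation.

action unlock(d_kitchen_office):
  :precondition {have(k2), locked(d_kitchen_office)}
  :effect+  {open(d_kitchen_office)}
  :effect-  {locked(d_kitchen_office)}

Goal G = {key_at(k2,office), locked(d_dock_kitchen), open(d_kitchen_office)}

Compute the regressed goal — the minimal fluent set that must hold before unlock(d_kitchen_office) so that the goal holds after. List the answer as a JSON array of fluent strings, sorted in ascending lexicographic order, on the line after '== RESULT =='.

Compute (G \ add) ∪ pre:
  G ∩ del = {}  (empty — regression defined)
  G \ add = {key_at(k2,office), locked(d_dock_kitchen), open(d_kitchen_office)} \ {open(d_kitchen_office)} = {key_at(k2,office), locked(d_dock_kitchen)}
  ∪ pre   = {key_at(k2,office), locked(d_dock_kitchen)} ∪ {have(k2), locked(d_kitchen_office)}
          = {have(k2), key_at(k2,office), locked(d_dock_kitchen), locked(d_kitchen_office)}

== RESULT ==
["have(k2)", "key_at(k2,office)", "locked(d_dock_kitchen)", "locked(d_kitchen_office)"]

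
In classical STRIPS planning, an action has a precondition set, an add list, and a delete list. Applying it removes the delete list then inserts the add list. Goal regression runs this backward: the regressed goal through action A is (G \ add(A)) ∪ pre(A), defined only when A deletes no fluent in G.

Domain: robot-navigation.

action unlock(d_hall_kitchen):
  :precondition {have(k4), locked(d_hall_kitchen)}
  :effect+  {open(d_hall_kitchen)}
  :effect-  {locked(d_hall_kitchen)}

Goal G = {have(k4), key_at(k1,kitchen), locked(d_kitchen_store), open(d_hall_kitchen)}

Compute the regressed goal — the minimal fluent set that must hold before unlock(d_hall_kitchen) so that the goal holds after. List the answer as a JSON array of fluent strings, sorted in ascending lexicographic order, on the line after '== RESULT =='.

Compute (G \ add) ∪ pre:
  G ∩ del = {}  (empty — regression defined)
  G \ add = {have(k4), key_at(k1,kitchen), locked(d_kitchen_store), open(d_hall_kitchen)} \ {open(d_hall_kitchen)} = {have(k4), key_at(k1,kitchen), locked(d_kitchen_store)}
  ∪ pre   = {have(k4), key_at(k1,kitchen), locked(d_kitchen_store)} ∪ {have(k4), locked(d_hall_kitchen)}
          = {have(k4), key_at(k1,kitchen), locked(d_hall_kitchen), locked(d_kitchen_store)}

== RESULT ==
["have(k4)", "key_at(k1,kitchen)", "locked(d_hall_kitchen)", "locked(d_kitchen_store)"]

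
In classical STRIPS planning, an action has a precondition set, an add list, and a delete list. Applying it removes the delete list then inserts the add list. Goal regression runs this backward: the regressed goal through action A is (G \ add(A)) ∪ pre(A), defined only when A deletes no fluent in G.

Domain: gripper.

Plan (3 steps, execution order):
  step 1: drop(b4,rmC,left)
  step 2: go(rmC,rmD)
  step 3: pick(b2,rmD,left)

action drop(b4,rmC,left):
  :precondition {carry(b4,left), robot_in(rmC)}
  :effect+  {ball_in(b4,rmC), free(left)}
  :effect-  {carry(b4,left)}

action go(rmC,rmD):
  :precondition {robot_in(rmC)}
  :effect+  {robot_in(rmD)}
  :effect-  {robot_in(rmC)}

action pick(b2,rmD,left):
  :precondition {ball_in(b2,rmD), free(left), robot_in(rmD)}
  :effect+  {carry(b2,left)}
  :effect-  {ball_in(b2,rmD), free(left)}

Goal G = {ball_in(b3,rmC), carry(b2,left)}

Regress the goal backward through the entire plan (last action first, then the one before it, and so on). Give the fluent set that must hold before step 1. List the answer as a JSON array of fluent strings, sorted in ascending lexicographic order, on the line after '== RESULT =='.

Regress step by step:
  through step 3 (pick(b2,rmD,left)): drop {carry(b2,left)}, keep {ball_in(b3,rmC)}, require {ball_in(b2,rmD), free(left), robot_in(rmD)}
    → {ball_in(b2,rmD), ball_in(b3,rmC), free(left), robot_in(rmD)}
  through step 2 (go(rmC,rmD)): drop {robot_in(rmD)}, keep {ball_in(b2,rmD), ball_in(b3,rmC), free(left)}, require {robot_in(rmC)}
    → {ball_in(b2,rmD), ball_in(b3,rmC), free(left), robot_in(rmC)}
  through step 1 (drop(b4,rmC,left)): drop {free(left)}, keep {ball_in(b2,rmD), ball_in(b3,rmC), robot_in(rmC)}, require {carry(b4,left), robot_in(rmC)}
    → {ball_in(b2,rmD), ball_in(b3,rmC), carry(b4,left), robot_in(rmC)}

== RESULT ==
["ball_in(b2,rmD)", "ball_in(b3,rmC)", "carry(b4,left)", "robot_in(rmC)"]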